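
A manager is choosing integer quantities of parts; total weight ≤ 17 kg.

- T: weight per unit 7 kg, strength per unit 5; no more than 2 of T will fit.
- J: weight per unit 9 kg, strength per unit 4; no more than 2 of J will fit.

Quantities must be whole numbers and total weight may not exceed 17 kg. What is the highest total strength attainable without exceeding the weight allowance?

10

This is a bounded integer knapsack.
Take 2×T: weight 14 ≤ 17, strength 2·5 = 10.
T has the best ratio (5/7) and is taken to its limit of 2; remaining capacity is filled optimally with the others.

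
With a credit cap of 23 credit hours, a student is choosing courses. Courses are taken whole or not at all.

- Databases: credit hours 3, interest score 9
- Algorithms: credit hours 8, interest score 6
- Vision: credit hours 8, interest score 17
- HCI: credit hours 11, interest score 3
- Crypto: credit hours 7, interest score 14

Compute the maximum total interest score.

Take Databases, Vision, and Crypto: credit hours 3 + 8 + 7 = 18 ≤ 23, interest score 9 + 17 + 14 = 40.
No other feasible combination does better.

40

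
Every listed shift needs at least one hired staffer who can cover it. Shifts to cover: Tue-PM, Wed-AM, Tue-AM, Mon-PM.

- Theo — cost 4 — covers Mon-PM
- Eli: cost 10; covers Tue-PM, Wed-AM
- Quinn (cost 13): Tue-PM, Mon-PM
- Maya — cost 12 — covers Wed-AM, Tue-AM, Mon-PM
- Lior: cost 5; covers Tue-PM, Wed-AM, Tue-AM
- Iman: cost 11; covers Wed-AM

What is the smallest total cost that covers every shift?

9

This is an integer covering problem.
Choose Theo and Lior: together they cover Tue-PM, Wed-AM, Tue-AM, Mon-PM — every shift.
Total cost: 4 + 5 = 9.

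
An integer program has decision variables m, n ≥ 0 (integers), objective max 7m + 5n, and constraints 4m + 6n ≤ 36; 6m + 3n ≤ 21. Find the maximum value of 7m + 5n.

Relaxing integrality, the LP optimum is 32.75 at (m,n) = (0.75, 5.5), which is not an integer point.
(m,n)=(1,5) is feasible, giving 32.
(m,n)=(0,6) is feasible, giving 30.
(m,n)=(1,4) is feasible, giving 27.
The best lattice point is (1,5), giving 32.

32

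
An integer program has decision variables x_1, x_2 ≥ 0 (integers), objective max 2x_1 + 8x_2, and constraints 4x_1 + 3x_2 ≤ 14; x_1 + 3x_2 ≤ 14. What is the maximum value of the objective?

(x_1,x_2)=(0,4): 4·0+3·4=12≤14, 1·0+3·4=12≤14, objective 32.
(x_1,x_2)=(1,3): 4·1+3·3=13≤14, 1·1+3·3=10≤14, objective 26.
(x_1,x_2)=(0,3): 4·0+3·3=9≤14, 1·0+3·3=9≤14, objective 24.
The best lattice point is (0,4), giving 32.

32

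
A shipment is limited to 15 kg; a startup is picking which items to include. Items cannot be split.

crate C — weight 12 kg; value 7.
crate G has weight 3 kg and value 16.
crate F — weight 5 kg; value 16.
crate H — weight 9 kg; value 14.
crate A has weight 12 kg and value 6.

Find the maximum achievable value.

32

Allowing fractional choices, the relaxed optimum would be about 42.9, but items are indivisible.
crate G + crate F: weight 3 + 5 = 8 ≤ 15, value 16 + 16 = 32.
crate F + crate H: weight 5 + 9 = 14 ≤ 15, value 16 + 14 = 30.
crate G + crate H: weight 3 + 9 = 12 ≤ 15, value 16 + 14 = 30.
Best is crate G and crate F with total value 32.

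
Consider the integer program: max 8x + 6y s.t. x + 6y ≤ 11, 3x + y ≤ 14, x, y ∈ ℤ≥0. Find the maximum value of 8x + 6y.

38

(x,y)=(4,1) is feasible, giving 38.
(x,y)=(4,0) is feasible, giving 32.
No feasible integer point exceeds 38.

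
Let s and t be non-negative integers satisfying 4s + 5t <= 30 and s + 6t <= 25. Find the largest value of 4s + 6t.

32

Relaxing integrality, the LP optimum is 33.68 at (s,t) = (2.89, 3.68), which is not an integer point.
(s,t)=(5,2): 4·5+5·2=30≤30, 1·5+6·2=17≤25, objective 32.
(s,t)=(6,1): 4·6+5·1=29≤30, 1·6+6·1=12≤25, objective 30.
Maximum is 32 at (s,t)=(5,2).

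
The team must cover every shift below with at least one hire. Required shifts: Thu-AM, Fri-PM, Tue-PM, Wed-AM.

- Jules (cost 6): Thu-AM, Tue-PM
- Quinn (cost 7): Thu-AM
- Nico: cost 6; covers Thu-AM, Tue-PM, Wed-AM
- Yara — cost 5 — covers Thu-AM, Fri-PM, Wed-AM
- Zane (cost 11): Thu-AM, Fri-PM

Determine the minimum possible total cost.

11

This is an integer covering problem.
Choose Jules and Yara: together they cover Thu-AM, Fri-PM, Tue-PM, Wed-AM — every shift.
Total cost: 6 + 5 = 11.
No cover costs less than 11.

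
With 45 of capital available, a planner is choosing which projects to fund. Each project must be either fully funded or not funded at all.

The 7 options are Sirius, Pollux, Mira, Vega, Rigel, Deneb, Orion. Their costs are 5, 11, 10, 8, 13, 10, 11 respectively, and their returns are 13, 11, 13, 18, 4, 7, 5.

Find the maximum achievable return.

Treat it as a binary knapsack problem.
Take Sirius, Pollux, Mira, Vega, and Deneb: cost 5 + 11 + 10 + 8 + 10 = 44 ≤ 45, return 13 + 11 + 13 + 18 + 7 = 62.
No other feasible combination does better.

62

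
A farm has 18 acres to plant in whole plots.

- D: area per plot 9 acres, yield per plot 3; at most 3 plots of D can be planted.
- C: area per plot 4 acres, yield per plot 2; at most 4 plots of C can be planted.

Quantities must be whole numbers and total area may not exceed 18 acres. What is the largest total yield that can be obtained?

Take 4×C: area 16 ≤ 18, yield 4·2 = 8.
C has the best ratio (2/4) and is taken to its limit of 4; remaining capacity is filled optimally with the others.

8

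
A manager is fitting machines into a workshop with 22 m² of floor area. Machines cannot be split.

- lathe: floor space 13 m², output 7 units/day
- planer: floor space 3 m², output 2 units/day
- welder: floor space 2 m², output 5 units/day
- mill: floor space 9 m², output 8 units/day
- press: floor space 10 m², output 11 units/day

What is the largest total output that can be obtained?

Allowing fractional choices, the relaxed optimum would be about 24.7, but machines are indivisible.
welder + mill + press: floor space 2 + 9 + 10 = 21 ≤ 22, output 5 + 8 + 11 = 24.
planer + mill + press: floor space 3 + 9 + 10 = 22 ≤ 22, output 2 + 8 + 11 = 21.
Best is welder, mill, and press with total output 24.

24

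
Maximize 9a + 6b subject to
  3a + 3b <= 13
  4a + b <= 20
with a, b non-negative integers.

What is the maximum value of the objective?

36

The continuous relaxation peaks at (4.33, 0) with value 39.00; rounding to a feasible lattice point costs some objective.
(a,b)=(4,0): 3·4+3·0=12≤13, 4·4+1·0=16≤20, objective 36.
(a,b)=(3,1): 3·3+3·1=12≤13, 4·3+1·1=13≤20, objective 33.
Maximum is 36 at (a,b)=(4,0).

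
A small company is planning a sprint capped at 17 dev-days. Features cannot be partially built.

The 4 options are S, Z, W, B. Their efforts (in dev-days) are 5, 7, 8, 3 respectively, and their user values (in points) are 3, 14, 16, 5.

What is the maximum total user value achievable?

This is a 0-1 knapsack instance.
Allowing fractional choices, the relaxed optimum would be about 33.3, but features are indivisible.
S + Z + B: effort 5 + 7 + 3 = 15 ≤ 17, user value 3 + 14 + 5 = 22.
Z + W: effort 7 + 8 = 15 ≤ 17, user value 14 + 16 = 30.
S + W + B: effort 5 + 8 + 3 = 16 ≤ 17, user value 3 + 16 + 5 = 24.
Best is Z and W with total user value 30.

30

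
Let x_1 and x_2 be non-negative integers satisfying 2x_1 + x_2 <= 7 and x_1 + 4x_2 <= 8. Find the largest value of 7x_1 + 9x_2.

Relaxing integrality, the LP optimum is 31.57 at (x_1,x_2) = (2.86, 1.29), which is not an integer point.
(x_1,x_2)=(3,1): 2·3+1·1=7≤7, 1·3+4·1=7≤8, objective 30.
(x_1,x_2)=(2,1): 2·2+1·1=5≤7, 1·2+4·1=6≤8, objective 23.
(x_1,x_2)=(3,0): 2·3+1·0=6≤7, 1·3+4·0=3≤8, objective 21.
The best lattice point is (3,1), giving 30.

30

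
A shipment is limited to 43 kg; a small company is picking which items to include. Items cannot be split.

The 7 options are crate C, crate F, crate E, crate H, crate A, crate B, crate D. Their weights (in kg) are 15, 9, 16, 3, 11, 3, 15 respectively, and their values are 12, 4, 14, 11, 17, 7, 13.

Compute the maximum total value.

Allowing fractional choices, the relaxed optimum would be about 57.7, but items are indivisible.
crate F + crate E + crate H + crate A + crate B: weight 9 + 16 + 3 + 11 + 3 = 42 ≤ 43, value 4 + 14 + 11 + 17 + 7 = 53.
crate F + crate H + crate A + crate B + crate D: weight 9 + 3 + 11 + 3 + 15 = 41 ≤ 43, value 4 + 11 + 17 + 7 + 13 = 52.
crate C + crate F + crate H + crate A + crate B: weight 15 + 9 + 3 + 11 + 3 = 41 ≤ 43, value 12 + 4 + 11 + 17 + 7 = 51.
Best is crate F, crate E, crate H, crate A, and crate B with total value 53.

53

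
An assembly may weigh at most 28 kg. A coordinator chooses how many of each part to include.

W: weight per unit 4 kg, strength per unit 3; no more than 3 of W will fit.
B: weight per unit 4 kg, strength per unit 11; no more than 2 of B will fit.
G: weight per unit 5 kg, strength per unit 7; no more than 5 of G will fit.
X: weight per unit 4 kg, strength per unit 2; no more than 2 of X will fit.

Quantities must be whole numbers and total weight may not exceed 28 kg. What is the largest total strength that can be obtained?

50

Take 2×B and 4×G: weight 28 ≤ 28, strength 2·11 + 4·7 = 50.
B has the best ratio (11/4) and is taken to its limit of 2; remaining capacity is filled optimally with the others.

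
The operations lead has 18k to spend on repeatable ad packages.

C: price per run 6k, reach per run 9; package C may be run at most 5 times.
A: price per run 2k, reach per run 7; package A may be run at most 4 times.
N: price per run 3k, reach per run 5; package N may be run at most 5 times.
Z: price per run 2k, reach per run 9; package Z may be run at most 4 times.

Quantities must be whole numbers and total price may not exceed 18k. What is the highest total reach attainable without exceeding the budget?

4×A and 4×Z: price 16 ≤ 18, reach 4·7 + 4·9 = 64.
3×A, 1×N, and 4×Z: price 17 ≤ 18, reach 3·7 + 1·5 + 4·9 = 62.
Best is 64.

64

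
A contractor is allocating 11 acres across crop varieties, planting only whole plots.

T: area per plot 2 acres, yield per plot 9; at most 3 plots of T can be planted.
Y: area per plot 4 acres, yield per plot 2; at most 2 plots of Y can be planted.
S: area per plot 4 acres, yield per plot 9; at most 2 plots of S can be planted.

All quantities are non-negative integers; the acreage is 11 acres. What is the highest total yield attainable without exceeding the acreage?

This is a bounded integer knapsack.
Take 3×T and 1×S: area 10 ≤ 11, yield 3·9 + 1·9 = 36.
T has the best ratio (9/2) and is taken to its limit of 3; remaining capacity is filled optimally with the others.

36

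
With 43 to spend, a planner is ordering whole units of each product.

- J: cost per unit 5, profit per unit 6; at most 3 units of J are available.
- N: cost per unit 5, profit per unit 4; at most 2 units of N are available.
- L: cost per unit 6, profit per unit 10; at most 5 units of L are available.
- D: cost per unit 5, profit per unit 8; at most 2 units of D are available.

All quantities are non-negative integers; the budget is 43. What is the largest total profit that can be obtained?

66

This is a bounded integer knapsack.
Take 5×L and 2×D: cost 40 ≤ 43, profit 5·10 + 2·8 = 66.
L has the best ratio (10/6) and is taken to its limit of 5; remaining capacity is filled optimally with the others.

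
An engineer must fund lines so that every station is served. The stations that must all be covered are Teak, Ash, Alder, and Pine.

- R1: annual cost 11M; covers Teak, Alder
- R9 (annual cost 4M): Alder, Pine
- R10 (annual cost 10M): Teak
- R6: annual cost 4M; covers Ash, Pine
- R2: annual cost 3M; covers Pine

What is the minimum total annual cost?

The greedy cost-per-new-station heuristic would pick R9, R6, and R10 for 18, but a cheaper cover exists.
Choose R1 and R6: together they cover Teak, Ash, Alder, Pine — every station.
Total annual cost: 11 + 4 = 15.
No cover costs less than 15.

15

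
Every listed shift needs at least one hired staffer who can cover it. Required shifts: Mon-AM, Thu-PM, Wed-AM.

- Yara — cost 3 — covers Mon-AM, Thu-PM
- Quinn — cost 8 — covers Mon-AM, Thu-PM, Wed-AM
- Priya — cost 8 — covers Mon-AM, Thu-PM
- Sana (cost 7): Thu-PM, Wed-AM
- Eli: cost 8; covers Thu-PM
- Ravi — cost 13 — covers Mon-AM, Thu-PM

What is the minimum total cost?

The greedy cost-per-new-shift heuristic would pick Yara and Sana for 10, but a cheaper cover exists.
Quinn alone covers Mon-AM, Thu-PM, Wed-AM — every shift.
Total cost: 8.
No cover costs less than 8.

8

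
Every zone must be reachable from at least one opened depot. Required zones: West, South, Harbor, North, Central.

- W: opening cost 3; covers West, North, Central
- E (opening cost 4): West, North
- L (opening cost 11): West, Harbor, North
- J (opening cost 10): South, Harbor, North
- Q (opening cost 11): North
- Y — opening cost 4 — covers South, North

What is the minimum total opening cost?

13

The greedy cost-per-new-zone heuristic would pick W, Y, and J for 17, but a cheaper cover exists.
Choose W and J: together they cover West, South, Harbor, North, Central — every zone.
Total opening cost: 3 + 10 = 13.
No cover costs less than 13.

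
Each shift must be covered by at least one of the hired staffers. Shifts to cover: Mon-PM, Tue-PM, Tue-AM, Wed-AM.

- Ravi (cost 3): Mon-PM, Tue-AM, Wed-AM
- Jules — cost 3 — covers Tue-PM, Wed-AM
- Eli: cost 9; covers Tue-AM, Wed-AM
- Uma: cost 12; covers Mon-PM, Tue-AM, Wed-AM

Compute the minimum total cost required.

Choose Ravi and Jules: together they cover Mon-PM, Tue-PM, Tue-AM, Wed-AM — every shift.
Total cost: 3 + 3 = 6.
No cover costs less than 6.

6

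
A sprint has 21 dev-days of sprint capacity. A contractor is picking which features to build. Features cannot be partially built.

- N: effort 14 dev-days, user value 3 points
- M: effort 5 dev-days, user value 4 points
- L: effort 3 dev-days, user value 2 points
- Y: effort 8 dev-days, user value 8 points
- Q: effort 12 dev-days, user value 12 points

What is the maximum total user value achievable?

Allowing fractional choices, the relaxed optimum would be about 20.8, but features are indivisible.
M + L + Q: effort 5 + 3 + 12 = 20 ≤ 21, user value 4 + 2 + 12 = 18.
Y + Q: effort 8 + 12 = 20 ≤ 21, user value 8 + 12 = 20.
Best is Y and Q with total user value 20.

20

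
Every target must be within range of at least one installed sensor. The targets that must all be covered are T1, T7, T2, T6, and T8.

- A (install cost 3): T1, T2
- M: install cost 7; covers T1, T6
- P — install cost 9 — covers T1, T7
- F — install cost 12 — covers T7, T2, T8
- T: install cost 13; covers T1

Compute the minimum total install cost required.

The greedy cost-per-new-target heuristic would pick A, F, and M for 22, but a cheaper cover exists.
Choose M and F: together they cover T1, T7, T2, T6, T8 — every target.
Total install cost: 7 + 12 = 19.
No cover costs less than 19.

19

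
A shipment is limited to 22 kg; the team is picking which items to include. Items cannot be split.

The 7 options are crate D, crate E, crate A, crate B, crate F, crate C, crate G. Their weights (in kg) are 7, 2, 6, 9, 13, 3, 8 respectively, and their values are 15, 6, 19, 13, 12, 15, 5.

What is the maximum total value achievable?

crate D + crate A + crate C: weight 7 + 6 + 3 = 16 ≤ 22, value 15 + 19 + 15 = 49.
crate E + crate A + crate B + crate C: weight 2 + 6 + 9 + 3 = 20 ≤ 22, value 6 + 19 + 13 + 15 = 53.
crate D + crate E + crate A + crate C: weight 7 + 2 + 6 + 3 = 18 ≤ 22, value 15 + 6 + 19 + 15 = 55.
Best is crate D, crate E, crate A, and crate C with total value 55.

55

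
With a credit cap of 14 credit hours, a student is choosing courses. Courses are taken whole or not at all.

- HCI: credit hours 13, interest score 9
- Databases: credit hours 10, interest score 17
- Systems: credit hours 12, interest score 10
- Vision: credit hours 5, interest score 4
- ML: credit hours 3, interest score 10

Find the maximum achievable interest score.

27

Allowing fractional choices, the relaxed optimum would be about 27.8, but courses are indivisible.
Vision + ML: credit hours 5 + 3 = 8 ≤ 14, interest score 4 + 10 = 14.
Databases + ML: credit hours 10 + 3 = 13 ≤ 14, interest score 17 + 10 = 27.
Databases: credit hours 10 ≤ 14, interest score 17.
Best is Databases and ML with total interest score 27.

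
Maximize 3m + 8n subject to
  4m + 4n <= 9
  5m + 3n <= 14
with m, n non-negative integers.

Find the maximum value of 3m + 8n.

(m,n)=(0,2) is feasible, giving 16.
(m,n)=(1,1) is feasible, giving 11.
(m,n)=(0,1) is feasible, giving 8.
The best lattice point is (0,2), giving 16.

16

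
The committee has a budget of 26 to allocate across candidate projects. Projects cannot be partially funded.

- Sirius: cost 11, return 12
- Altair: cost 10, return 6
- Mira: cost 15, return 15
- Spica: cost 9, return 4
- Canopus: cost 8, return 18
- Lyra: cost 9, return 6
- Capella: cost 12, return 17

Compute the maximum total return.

Sirius + Canopus: cost 11 + 8 = 19 ≤ 26, return 12 + 18 = 30.
Canopus + Capella: cost 8 + 12 = 20 ≤ 26, return 18 + 17 = 35.
Mira + Canopus: cost 15 + 8 = 23 ≤ 26, return 15 + 18 = 33.
Best is Canopus and Capella with total return 35.

35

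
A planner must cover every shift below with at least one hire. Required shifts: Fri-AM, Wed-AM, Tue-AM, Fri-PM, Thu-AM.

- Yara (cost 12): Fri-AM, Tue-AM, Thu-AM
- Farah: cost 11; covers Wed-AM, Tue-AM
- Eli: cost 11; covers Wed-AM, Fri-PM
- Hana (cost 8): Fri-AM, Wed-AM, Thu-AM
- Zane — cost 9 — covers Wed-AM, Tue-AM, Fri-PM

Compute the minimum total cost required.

17

Choose Hana and Zane: together they cover Fri-AM, Wed-AM, Tue-AM, Fri-PM, Thu-AM — every shift.
Total cost: 8 + 9 = 17.
No cover costs less than 17.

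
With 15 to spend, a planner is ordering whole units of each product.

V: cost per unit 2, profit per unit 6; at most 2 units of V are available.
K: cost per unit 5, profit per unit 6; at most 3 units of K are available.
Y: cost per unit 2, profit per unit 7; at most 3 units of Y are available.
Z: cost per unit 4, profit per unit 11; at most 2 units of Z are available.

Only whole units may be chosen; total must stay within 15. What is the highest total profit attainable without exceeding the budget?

This is a bounded integer knapsack.
2×V, 3×Y, and 1×Z: cost 14 ≤ 15, profit 2·6 + 3·7 + 1·11 = 44.
3×Y and 2×Z: cost 14 ≤ 15, profit 3·7 + 2·11 = 43.
Best is 44.

44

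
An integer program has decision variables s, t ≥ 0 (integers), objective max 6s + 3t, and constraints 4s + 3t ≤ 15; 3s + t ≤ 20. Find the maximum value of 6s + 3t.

21

(s,t)=(3,1) is feasible, giving 21.
(s,t)=(3,0) is feasible, giving 18.
(s,t)=(2,2) is feasible, giving 18.
No feasible integer point exceeds 21.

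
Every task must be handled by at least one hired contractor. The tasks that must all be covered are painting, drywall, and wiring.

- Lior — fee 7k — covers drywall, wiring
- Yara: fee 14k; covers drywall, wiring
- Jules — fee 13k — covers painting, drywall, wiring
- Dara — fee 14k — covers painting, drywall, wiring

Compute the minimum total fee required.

This is an integer covering problem.
Jules alone covers painting, drywall, wiring — every task.
Total fee: 13.

13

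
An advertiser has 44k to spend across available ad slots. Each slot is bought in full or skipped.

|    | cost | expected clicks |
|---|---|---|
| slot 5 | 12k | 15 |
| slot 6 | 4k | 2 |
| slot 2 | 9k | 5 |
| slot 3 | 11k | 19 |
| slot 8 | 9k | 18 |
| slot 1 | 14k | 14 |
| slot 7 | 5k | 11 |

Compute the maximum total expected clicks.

This is a 0-1 knapsack instance.
Allowing fractional choices, the relaxed optimum would be about 70.0, but ad slots are indivisible.
slot 5 + slot 6 + slot 3 + slot 8 + slot 7: cost 12 + 4 + 11 + 9 + 5 = 41 ≤ 44, expected clicks 15 + 2 + 19 + 18 + 11 = 65.
slot 6 + slot 3 + slot 8 + slot 1 + slot 7: cost 4 + 11 + 9 + 14 + 5 = 43 ≤ 44, expected clicks 2 + 19 + 18 + 14 + 11 = 64.
Best is slot 5, slot 6, slot 3, slot 8, and slot 7 with total expected clicks 65.

65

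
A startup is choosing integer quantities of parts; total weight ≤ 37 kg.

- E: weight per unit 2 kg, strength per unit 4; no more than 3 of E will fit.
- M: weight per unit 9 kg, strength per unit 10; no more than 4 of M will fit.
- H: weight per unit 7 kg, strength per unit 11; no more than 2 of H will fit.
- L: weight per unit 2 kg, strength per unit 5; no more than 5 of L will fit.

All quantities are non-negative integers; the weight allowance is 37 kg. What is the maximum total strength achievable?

This is a bounded integer knapsack.
Take 2×E, 1×M, 2×H, and 5×L: weight 37 ≤ 37, strength 2·4 + 1·10 + 2·11 + 5·5 = 65.
L has the best ratio (5/2) and is taken to its limit of 5; remaining capacity is filled optimally with the others.

65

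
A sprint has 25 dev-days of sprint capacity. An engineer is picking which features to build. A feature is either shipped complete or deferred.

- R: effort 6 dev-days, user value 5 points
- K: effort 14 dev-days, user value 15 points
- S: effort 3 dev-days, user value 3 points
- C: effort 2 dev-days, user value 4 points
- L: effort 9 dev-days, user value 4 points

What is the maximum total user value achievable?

27

This is a 0-1 knapsack instance.
R + K + S: effort 6 + 14 + 3 = 23 ≤ 25, user value 5 + 15 + 3 = 23.
R + K + C: effort 6 + 14 + 2 = 22 ≤ 25, user value 5 + 15 + 4 = 24.
R + K + S + C: effort 6 + 14 + 3 + 2 = 25 ≤ 25, user value 5 + 15 + 3 + 4 = 27.
Best is R, K, S, and C with total user value 27.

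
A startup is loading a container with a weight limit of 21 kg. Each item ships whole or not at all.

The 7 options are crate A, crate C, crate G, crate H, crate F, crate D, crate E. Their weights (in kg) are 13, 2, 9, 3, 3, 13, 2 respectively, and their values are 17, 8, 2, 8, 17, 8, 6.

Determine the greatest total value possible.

Take crate A, crate C, crate H, and crate F: weight 13 + 2 + 3 + 3 = 21 ≤ 21, value 17 + 8 + 8 + 17 = 50.
No other feasible combination does better.

50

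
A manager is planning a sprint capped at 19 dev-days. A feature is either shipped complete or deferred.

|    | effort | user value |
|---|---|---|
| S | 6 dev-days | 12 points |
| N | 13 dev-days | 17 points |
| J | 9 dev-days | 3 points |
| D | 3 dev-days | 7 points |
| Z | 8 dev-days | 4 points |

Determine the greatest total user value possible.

Allowing fractional choices, the relaxed optimum would be about 32.1, but features are indivisible.
N + D: effort 13 + 3 = 16 ≤ 19, user value 17 + 7 = 24.
S + N: effort 6 + 13 = 19 ≤ 19, user value 12 + 17 = 29.
Best is S and N with total user value 29.

29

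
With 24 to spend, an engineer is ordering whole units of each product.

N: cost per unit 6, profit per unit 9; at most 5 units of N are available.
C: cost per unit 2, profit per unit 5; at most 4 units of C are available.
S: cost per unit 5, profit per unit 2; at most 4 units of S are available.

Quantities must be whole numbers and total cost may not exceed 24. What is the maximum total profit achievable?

42

This is a bounded integer knapsack.
2×N and 4×C: cost 20 ≤ 24, profit 2·9 + 4·5 = 38.
3×N and 3×C: cost 24 ≤ 24, profit 3·9 + 3·5 = 42.
Best is 42.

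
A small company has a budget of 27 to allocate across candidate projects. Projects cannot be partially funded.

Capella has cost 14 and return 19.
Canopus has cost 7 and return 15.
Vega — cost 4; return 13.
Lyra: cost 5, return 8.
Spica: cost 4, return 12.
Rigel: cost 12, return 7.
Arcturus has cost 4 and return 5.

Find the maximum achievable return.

53

Treat it as a binary knapsack problem.
Capella + Vega + Lyra + Spica: cost 14 + 4 + 5 + 4 = 27 ≤ 27, return 19 + 13 + 8 + 12 = 52.
Canopus + Vega + Lyra + Spica + Arcturus: cost 7 + 4 + 5 + 4 + 4 = 24 ≤ 27, return 15 + 13 + 8 + 12 + 5 = 53.
Best is Canopus, Vega, Lyra, Spica, and Arcturus with total return 53.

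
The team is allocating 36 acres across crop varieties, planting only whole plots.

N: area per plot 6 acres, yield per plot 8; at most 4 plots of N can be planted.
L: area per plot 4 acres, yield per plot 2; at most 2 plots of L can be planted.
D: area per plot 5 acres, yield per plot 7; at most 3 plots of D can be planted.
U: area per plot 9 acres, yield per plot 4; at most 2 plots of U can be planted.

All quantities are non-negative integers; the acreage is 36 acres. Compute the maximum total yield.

4×N and 2×D: area 34 ≤ 36, yield 4·8 + 2·7 = 46.
3×N and 3×D: area 33 ≤ 36, yield 3·8 + 3·7 = 45.
Best is 46.

46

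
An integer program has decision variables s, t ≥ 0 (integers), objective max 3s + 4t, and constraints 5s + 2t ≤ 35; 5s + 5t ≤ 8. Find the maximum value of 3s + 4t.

4

Relaxing integrality, the LP optimum is 6.40 at (s,t) = (0, 1.6), which is not an integer point.
(s,t)=(0,1): 5·0+2·1=2≤35, 5·0+5·1=5≤8, objective 4.
(s,t)=(1,0): 5·1+2·0=5≤35, 5·1+5·0=5≤8, objective 3.
(s,t)=(0,0): 5·0+2·0=0≤35, 5·0+5·0=0≤8, objective 0.
The best lattice point is (0,1), giving 4.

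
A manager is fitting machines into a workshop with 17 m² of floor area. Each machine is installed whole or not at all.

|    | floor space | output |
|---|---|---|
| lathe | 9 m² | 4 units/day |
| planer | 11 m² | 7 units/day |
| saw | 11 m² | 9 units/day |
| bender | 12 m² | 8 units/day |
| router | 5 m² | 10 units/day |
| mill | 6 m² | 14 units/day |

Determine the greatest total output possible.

saw + mill: floor space 11 + 6 = 17 ≤ 17, output 9 + 14 = 23.
router + mill: floor space 5 + 6 = 11 ≤ 17, output 10 + 14 = 24.
Best is router and mill with total output 24.

24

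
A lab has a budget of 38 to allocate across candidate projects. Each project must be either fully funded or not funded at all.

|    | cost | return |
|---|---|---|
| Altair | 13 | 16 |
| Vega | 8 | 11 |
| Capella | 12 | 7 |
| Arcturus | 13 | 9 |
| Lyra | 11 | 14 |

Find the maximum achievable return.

Altair + Arcturus + Lyra: cost 13 + 13 + 11 = 37 ≤ 38, return 16 + 9 + 14 = 39.
Altair + Vega + Lyra: cost 13 + 8 + 11 = 32 ≤ 38, return 16 + 11 + 14 = 41.
Best is Altair, Vega, and Lyra with total return 41.

41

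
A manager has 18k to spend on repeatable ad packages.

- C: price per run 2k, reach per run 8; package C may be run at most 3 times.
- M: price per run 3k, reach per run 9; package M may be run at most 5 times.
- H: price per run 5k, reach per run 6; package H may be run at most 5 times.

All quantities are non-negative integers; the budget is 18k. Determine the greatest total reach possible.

This is a bounded integer knapsack.
Take 3×C and 4×M: price 18 ≤ 18, reach 3·8 + 4·9 = 60.
C has the best ratio (8/2) and is taken to its limit of 3; remaining capacity is filled optimally with the others.

60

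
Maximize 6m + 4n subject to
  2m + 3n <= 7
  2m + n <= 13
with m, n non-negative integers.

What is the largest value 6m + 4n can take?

Relaxing integrality, the LP optimum is 21.00 at (m,n) = (3.5, 0), which is not an integer point.
(m,n)=(3,0): 2·3+3·0=6≤7, 2·3+1·0=6≤13, objective 18.
(m,n)=(2,1): 2·2+3·1=7≤7, 2·2+1·1=5≤13, objective 16.
(m,n)=(2,0): 2·2+3·0=4≤7, 2·2+1·0=4≤13, objective 12.
The best lattice point is (3,0), giving 18.

18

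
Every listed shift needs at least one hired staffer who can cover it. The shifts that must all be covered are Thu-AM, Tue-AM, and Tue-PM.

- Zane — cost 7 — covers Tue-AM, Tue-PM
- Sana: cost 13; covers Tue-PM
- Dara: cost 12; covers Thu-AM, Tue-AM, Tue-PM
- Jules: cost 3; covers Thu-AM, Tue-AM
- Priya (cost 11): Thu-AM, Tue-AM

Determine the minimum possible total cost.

Choose Zane and Jules: together they cover Thu-AM, Tue-AM, Tue-PM — every shift.
Total cost: 7 + 3 = 10.

10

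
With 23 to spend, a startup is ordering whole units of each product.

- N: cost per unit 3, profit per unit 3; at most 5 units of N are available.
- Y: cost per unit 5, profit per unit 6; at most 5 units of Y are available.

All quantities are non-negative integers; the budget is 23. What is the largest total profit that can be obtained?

4×Y: cost 20 ≤ 23, profit 4·6 = 24.
1×N and 4×Y: cost 23 ≤ 23, profit 1·3 + 4·6 = 27.
Best is 27.

27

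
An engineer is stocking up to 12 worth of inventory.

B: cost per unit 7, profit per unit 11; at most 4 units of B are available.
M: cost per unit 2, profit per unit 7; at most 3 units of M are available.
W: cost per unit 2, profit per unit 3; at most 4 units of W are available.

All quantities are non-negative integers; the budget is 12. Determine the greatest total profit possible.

This is a bounded integer knapsack.
3×M and 2×W: cost 10 ≤ 12, profit 3·7 + 2·3 = 27.
3×M and 3×W: cost 12 ≤ 12, profit 3·7 + 3·3 = 30.
Best is 30.

30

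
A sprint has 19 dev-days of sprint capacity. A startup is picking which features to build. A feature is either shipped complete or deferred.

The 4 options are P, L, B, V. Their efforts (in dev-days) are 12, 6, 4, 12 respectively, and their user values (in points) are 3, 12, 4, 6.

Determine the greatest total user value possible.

Allowing fractional choices, the relaxed optimum would be about 20.5, but features are indivisible.
P + L: effort 12 + 6 = 18 ≤ 19, user value 3 + 12 = 15.
L + V: effort 6 + 12 = 18 ≤ 19, user value 12 + 6 = 18.
L + B: effort 6 + 4 = 10 ≤ 19, user value 12 + 4 = 16.
Best is L and V with total user value 18.

18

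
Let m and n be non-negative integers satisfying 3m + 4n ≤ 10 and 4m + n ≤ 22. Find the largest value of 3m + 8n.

(m,n)=(0,2): 3·0+4·2=8≤10, 4·0+1·2=2≤22, objective 16.
(m,n)=(1,1): 3·1+4·1=7≤10, 4·1+1·1=5≤22, objective 11.
(m,n)=(0,1): 3·0+4·1=4≤10, 4·0+1·1=1≤22, objective 8.
The best lattice point is (0,2), giving 16.

16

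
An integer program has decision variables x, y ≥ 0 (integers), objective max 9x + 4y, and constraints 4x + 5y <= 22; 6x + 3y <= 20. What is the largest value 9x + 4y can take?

(x,y)=(3,0) is feasible, giving 27.
(x,y)=(2,1) is feasible, giving 22.
Maximum is 27 at (x,y)=(3,0).

27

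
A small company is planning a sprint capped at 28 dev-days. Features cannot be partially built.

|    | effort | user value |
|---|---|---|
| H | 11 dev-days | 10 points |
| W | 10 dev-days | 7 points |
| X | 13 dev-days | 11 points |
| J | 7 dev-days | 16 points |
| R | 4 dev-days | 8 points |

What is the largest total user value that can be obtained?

35

X + J + R: effort 13 + 7 + 4 = 24 ≤ 28, user value 11 + 16 + 8 = 35.
H + J + R: effort 11 + 7 + 4 = 22 ≤ 28, user value 10 + 16 + 8 = 34.
Best is X, J, and R with total user value 35.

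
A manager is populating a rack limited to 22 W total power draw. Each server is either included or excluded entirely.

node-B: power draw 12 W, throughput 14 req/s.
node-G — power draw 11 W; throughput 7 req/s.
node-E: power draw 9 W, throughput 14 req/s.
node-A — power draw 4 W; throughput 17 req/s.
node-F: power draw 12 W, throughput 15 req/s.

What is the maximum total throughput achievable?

32

Treat it as a binary knapsack problem.
Take node-A and node-F: power draw 4 + 12 = 16 ≤ 22, throughput 17 + 15 = 32.
No other feasible combination does better.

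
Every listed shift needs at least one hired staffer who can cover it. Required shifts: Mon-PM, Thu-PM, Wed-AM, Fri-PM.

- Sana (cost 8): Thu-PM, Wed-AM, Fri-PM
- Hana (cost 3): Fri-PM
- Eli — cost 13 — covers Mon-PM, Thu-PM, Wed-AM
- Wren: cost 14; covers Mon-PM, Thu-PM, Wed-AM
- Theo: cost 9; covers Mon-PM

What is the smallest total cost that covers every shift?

16

Choose Hana and Eli: together they cover Mon-PM, Thu-PM, Wed-AM, Fri-PM — every shift.
Total cost: 3 + 13 = 16.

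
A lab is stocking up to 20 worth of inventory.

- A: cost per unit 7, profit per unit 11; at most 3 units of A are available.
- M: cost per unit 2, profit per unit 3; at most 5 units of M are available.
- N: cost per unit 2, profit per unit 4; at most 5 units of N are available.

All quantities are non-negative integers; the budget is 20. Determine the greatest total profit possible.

35

N has the best ratio (4/2); taking only N gives at most 5×4 = 20 (stopped by the supply cap of 5).
Mixing does better — 5×M and 5×N: cost 20 ≤ 20, profit 5·3 + 5·4 = 35.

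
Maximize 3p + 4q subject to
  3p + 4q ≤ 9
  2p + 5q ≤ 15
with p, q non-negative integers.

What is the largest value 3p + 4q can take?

(p,q)=(3,0): 3·3+4·0=9≤9, 2·3+5·0=6≤15, objective 9.
(p,q)=(2,0): 3·2+4·0=6≤9, 2·2+5·0=4≤15, objective 6.
The best lattice point is (3,0), giving 9.

9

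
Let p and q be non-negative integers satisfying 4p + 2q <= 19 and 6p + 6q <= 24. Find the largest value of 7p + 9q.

36

(p,q)=(0,4): 4·0+2·4=8≤19, 6·0+6·4=24≤24, objective 36.
(p,q)=(1,3): 4·1+2·3=10≤19, 6·1+6·3=24≤24, objective 34.
(p,q)=(0,3): 4·0+2·3=6≤19, 6·0+6·3=18≤24, objective 27.
No feasible integer point exceeds 36.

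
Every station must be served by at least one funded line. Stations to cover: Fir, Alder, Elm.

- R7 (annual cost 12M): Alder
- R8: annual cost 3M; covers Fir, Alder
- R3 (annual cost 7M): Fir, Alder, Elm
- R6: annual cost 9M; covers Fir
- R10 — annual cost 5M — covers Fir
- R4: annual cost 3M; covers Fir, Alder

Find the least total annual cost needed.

The greedy cost-per-new-station heuristic would pick R8 and R3 for 10, but a cheaper cover exists.
R3 alone covers Fir, Alder, Elm — every station.
Total annual cost: 7.
No cover costs less than 7.

7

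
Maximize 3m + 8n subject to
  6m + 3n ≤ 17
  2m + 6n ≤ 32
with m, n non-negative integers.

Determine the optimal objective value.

Relaxing integrality, the LP optimum is 42.73 at (m,n) = (0.2, 5.27), which is not an integer point.
(m,n)=(0,5): 6·0+3·5=15≤17, 2·0+6·5=30≤32, objective 40.
(m,n)=(0,4): 6·0+3·4=12≤17, 2·0+6·4=24≤32, objective 32.
Maximum is 40 at (m,n)=(0,5).

40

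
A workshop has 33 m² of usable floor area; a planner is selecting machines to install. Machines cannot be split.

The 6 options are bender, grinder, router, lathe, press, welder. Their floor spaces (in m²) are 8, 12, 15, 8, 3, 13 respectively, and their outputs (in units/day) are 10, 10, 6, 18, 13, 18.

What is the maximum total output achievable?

Allowing fractional choices, the relaxed optimum would be about 59.8, but machines are indivisible.
bender + lathe + press + welder: floor space 8 + 8 + 3 + 13 = 32 ≤ 33, output 10 + 18 + 13 + 18 = 59.
bender + grinder + lathe + press: floor space 8 + 12 + 8 + 3 = 31 ≤ 33, output 10 + 10 + 18 + 13 = 51.
lathe + press + welder: floor space 8 + 3 + 13 = 24 ≤ 33, output 18 + 13 + 18 = 49.
Best is bender, lathe, press, and welder with total output 59.

59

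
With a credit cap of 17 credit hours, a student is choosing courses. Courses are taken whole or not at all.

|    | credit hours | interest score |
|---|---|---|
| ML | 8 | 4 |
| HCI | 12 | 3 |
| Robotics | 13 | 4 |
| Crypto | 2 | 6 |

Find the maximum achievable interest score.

10

Take ML and Crypto: credit hours 8 + 2 = 10 ≤ 17, interest score 4 + 6 = 10.
No feasible combination exceeds this.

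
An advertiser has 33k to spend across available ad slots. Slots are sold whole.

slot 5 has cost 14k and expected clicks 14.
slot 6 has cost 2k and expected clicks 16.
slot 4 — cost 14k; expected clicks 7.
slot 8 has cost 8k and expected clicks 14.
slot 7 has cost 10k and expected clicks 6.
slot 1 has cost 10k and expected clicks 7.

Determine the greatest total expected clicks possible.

44

Allowing fractional choices, the relaxed optimum would be about 50.3, but ad slots are indivisible.
slot 5 + slot 6 + slot 8: cost 14 + 2 + 8 = 24 ≤ 33, expected clicks 14 + 16 + 14 = 44.
slot 6 + slot 8 + slot 7 + slot 1: cost 2 + 8 + 10 + 10 = 30 ≤ 33, expected clicks 16 + 14 + 6 + 7 = 43.
Best is slot 5, slot 6, and slot 8 with total expected clicks 44.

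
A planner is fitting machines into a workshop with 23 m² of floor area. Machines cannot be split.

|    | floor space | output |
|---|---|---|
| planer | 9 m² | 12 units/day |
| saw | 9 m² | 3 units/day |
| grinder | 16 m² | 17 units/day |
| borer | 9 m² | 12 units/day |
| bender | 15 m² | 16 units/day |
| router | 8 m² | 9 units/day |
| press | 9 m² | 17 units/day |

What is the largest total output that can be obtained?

borer + press: floor space 9 + 9 = 18 ≤ 23, output 12 + 17 = 29.
router + press: floor space 8 + 9 = 17 ≤ 23, output 9 + 17 = 26.
planer + press: floor space 9 + 9 = 18 ≤ 23, output 12 + 17 = 29.
The maximum output is 29; one optimal choice is planer and press.

29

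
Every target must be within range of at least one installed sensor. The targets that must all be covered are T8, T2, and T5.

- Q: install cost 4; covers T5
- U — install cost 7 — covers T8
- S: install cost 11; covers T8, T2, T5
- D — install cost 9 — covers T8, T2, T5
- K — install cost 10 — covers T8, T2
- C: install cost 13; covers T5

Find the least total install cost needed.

9

D alone covers T8, T2, T5 — every target.
Total install cost: 9.
No cover costs less than 9.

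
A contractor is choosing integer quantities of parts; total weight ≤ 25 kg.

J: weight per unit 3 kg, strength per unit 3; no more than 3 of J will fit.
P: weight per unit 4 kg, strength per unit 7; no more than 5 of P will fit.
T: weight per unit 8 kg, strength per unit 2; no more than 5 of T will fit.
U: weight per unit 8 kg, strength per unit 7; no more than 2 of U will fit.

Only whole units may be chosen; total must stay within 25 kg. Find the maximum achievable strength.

1×J and 5×P: weight 23 ≤ 25, strength 1·3 + 5·7 = 38.
3×J and 4×P: weight 25 ≤ 25, strength 3·3 + 4·7 = 37.
Best is 38.

38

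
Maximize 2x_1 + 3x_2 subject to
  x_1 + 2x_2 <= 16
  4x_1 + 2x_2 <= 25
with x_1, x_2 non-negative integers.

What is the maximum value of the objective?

Relaxing integrality, the LP optimum is 25.50 at (x_1,x_2) = (3, 6.5), which is not an integer point.
(x_1,x_2)=(2,7): 1·2+2·7=16≤16, 4·2+2·7=22≤25, objective 25.
(x_1,x_2)=(3,6): 1·3+2·6=15≤16, 4·3+2·6=24≤25, objective 24.
(x_1,x_2)=(1,7): 1·1+2·7=15≤16, 4·1+2·7=18≤25, objective 23.
(x_1,x_2)=(2,6): 1·2+2·6=14≤16, 4·2+2·6=20≤25, objective 22.
Maximum is 25 at (x_1,x_2)=(2,7).

25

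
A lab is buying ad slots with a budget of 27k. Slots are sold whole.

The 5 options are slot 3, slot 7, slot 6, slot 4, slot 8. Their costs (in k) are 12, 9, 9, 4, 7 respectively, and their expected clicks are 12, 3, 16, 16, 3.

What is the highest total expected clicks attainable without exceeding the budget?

44

Treat it as a binary knapsack problem.
Allowing fractional choices, the relaxed optimum would be about 44.9, but ad slots are indivisible.
slot 3 + slot 6 + slot 4: cost 12 + 9 + 4 = 25 ≤ 27, expected clicks 12 + 16 + 16 = 44.
slot 6 + slot 4 + slot 8: cost 9 + 4 + 7 = 20 ≤ 27, expected clicks 16 + 16 + 3 = 35.
Best is slot 3, slot 6, and slot 4 with total expected clicks 44.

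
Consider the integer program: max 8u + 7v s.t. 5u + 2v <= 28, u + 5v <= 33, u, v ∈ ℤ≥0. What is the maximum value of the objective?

(u,v)=(3,6): 5·3+2·6=27≤28, 1·3+5·6=33≤33, objective 66.
(u,v)=(4,4): 5·4+2·4=28≤28, 1·4+5·4=24≤33, objective 60.
Maximum is 66 at (u,v)=(3,6).

66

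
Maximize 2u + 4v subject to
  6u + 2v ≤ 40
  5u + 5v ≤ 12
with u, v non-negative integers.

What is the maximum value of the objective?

8

The continuous relaxation peaks at (0, 2.4) with value 9.60; rounding to a feasible lattice point costs some objective.
(u,v)=(0,2): 6·0+2·2=4≤40, 5·0+5·2=10≤12, objective 8.
(u,v)=(1,1): 6·1+2·1=8≤40, 5·1+5·1=10≤12, objective 6.
The best lattice point is (0,2), giving 8.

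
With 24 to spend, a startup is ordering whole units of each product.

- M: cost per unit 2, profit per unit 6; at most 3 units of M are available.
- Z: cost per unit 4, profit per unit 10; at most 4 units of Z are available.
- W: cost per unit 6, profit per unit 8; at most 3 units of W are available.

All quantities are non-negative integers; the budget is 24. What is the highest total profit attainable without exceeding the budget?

This is a bounded integer knapsack.
M has the best ratio (6/2); taking only M gives at most 3×6 = 18 (stopped by the supply cap of 3).
Mixing does better — 3×M and 4×Z: cost 22 ≤ 24, profit 3·6 + 4·10 = 58.

58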